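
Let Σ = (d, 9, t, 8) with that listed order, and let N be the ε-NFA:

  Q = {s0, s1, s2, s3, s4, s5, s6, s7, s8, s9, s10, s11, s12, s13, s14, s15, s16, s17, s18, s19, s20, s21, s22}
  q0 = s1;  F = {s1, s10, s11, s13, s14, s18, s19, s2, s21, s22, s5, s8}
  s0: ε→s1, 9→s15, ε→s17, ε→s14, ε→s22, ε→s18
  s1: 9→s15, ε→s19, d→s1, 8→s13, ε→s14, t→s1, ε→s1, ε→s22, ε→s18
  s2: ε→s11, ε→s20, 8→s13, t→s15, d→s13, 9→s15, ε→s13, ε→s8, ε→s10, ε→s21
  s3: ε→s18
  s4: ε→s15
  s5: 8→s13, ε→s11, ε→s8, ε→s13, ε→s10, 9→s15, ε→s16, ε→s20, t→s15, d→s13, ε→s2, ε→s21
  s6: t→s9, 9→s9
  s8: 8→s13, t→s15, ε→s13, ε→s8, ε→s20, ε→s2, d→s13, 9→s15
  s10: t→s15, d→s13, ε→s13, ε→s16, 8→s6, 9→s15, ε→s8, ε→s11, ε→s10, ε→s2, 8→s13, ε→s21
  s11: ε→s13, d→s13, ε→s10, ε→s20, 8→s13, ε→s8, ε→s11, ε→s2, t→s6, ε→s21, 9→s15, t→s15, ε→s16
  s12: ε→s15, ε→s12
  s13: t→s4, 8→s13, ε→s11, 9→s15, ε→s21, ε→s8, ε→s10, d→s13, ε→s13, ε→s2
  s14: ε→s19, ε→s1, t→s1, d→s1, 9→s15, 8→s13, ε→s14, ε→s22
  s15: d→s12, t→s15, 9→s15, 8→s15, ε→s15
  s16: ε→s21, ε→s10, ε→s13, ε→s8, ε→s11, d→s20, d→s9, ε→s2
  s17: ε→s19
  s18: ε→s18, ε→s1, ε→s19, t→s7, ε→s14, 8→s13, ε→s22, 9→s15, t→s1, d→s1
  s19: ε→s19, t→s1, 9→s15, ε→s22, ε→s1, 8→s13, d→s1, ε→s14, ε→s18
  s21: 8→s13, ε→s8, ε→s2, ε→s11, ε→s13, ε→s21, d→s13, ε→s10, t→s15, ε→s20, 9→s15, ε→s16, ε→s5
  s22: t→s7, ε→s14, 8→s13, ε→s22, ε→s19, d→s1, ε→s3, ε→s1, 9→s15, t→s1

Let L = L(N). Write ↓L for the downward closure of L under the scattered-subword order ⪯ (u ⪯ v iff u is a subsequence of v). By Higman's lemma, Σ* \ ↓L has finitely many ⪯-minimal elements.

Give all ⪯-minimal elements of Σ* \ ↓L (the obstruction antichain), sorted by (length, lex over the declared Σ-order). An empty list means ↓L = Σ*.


min(Σ*\↓L) = [9, 8t].

|Q|=23, |F|=12, |δ|=150 (89 ε).
min D↑ (3 st, q0=0, F={1}): 0:d→0,9→1,t→0,8→2 1:d→1,9→1,t→1,8→1 2:d→2,9→1,t→1,8→2 [Hopcroft].
'9': N↓-sim [21, 3] end={s12,s15,s9} ∉↓L; 1/1 del acc.
'8t': run [21, 14, 5] end={s12,s15,s4,s6,s9} rej; 2/2 deletions ∈↓L.
2 obstructions.


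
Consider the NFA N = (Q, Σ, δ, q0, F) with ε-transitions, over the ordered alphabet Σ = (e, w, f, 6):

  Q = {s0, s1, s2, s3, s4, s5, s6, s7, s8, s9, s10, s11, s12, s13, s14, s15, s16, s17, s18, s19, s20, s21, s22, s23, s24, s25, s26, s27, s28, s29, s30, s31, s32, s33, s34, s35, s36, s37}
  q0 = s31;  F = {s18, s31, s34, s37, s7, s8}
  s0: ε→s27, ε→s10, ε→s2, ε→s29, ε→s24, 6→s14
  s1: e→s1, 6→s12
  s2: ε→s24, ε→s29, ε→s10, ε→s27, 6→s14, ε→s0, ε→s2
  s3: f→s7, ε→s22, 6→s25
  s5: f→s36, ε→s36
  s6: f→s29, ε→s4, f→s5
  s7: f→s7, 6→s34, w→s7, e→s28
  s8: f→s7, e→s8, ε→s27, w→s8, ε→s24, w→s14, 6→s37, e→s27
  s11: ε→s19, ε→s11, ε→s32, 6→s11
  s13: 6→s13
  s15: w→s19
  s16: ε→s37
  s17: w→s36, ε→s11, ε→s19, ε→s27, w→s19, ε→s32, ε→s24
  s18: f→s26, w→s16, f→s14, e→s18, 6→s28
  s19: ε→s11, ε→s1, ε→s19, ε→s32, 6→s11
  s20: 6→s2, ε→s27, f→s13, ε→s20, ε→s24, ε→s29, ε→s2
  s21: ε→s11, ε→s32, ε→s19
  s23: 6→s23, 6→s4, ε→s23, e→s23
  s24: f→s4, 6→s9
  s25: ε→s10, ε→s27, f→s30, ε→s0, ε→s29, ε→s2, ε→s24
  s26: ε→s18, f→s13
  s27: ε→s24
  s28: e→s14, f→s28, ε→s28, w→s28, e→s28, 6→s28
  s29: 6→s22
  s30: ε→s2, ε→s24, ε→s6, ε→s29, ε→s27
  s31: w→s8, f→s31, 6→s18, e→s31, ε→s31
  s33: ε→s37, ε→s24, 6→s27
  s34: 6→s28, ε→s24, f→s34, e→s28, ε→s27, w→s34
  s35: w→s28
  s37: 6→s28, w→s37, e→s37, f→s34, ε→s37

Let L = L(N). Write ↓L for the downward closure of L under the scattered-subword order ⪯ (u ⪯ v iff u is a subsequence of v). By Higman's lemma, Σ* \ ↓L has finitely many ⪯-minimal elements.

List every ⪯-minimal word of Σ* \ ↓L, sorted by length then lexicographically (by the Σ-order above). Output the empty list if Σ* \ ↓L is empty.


|Q|=38, |F|=6, |δ|=117 (58 ε).
min D↑ (7 st, q0=0, F={5}): 0:e→0,w→1,f→0,6→2 1:e→1,w→1,f→3,6→4 2:e→2,w→4,f→2,6→5 3:e→5,w→3,f→3,6→6 4:e→4,w→4,f→6,6→5 5:e→5,w→5,f→5,6→5 6:e→5,w→6,f→6,6→5 [Hopcroft].
'66': run [15, 12, 4] end={s13,s14,s28,s9} ∉↓L; 2/2 del acc.
'wfe': run [15, 11, 8, 2] end={s14,s28} ∉↓L; 3/3 deletions ∈↓L.
2 minimals (antichain).

A = [66, wfe].


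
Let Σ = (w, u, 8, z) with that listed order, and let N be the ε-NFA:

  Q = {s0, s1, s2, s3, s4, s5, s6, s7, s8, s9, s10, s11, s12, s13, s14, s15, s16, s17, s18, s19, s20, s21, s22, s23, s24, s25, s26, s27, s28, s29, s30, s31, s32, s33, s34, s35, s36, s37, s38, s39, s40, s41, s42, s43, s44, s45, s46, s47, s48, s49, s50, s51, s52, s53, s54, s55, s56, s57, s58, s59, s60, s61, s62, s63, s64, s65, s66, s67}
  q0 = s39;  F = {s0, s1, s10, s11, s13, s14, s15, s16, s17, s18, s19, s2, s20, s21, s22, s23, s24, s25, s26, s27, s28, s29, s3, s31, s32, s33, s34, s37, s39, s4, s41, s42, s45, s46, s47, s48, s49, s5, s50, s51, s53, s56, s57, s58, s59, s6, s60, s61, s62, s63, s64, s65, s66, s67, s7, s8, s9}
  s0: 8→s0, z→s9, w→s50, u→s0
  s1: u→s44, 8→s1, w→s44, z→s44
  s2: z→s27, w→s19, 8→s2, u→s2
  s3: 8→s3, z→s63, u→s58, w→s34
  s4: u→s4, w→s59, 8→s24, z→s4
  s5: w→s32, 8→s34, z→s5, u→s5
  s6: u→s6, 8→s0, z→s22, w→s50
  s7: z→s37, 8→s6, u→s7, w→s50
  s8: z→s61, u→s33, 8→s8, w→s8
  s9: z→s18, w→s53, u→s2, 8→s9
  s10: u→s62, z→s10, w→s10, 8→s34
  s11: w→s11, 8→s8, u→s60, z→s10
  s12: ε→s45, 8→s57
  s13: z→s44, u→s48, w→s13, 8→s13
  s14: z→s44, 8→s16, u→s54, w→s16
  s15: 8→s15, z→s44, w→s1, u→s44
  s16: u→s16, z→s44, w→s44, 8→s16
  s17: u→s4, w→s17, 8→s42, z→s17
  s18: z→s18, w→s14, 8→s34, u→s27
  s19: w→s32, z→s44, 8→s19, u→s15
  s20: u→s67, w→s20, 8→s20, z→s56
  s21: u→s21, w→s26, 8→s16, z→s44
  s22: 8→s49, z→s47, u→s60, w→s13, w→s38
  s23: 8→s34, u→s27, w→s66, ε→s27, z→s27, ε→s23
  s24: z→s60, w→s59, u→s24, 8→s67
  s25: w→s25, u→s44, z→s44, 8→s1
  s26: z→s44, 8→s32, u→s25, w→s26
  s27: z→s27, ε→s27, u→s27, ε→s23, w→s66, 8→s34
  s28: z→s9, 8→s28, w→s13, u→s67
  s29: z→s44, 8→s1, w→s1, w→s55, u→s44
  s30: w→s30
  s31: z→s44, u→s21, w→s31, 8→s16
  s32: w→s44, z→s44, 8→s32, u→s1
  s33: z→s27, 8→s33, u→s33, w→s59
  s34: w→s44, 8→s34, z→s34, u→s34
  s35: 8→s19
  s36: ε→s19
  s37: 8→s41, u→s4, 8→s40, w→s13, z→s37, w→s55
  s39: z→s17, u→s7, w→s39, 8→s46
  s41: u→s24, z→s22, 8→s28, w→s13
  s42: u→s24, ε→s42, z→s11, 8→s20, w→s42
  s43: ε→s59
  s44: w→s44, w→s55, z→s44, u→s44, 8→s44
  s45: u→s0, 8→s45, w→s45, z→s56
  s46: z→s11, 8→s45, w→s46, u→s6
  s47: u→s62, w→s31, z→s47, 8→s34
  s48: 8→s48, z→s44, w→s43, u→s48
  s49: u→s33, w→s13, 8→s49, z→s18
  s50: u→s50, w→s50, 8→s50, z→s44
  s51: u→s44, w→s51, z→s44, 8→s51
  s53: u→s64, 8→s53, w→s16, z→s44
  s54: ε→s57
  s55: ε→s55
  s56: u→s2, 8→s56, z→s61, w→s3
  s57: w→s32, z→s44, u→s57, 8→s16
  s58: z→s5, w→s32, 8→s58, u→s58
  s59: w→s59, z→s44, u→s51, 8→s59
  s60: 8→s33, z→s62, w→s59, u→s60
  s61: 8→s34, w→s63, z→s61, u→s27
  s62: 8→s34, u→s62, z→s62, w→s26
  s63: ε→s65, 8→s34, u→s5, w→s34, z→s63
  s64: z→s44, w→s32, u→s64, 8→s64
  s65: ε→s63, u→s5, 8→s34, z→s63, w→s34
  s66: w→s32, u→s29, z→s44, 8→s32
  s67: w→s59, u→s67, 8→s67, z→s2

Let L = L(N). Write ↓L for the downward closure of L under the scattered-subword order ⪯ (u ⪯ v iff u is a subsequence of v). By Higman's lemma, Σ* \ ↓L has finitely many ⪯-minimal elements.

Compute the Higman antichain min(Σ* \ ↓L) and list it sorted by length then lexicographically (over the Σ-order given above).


|Q|=68, |F|=57, |δ|=252 (12 ε).
min D↑ (56 st, q0=0, F={11}): 0:w→0,u→1,8→2,z→3 1:w→4,u→1,8→5,z→6 2:w→2,u→5,8→7,z→8 3:w→3,u→9,8→10,z→3 4:w→4,u→4,8→4,z→11 5:w→4,u→5,8→12,z→13 6:w→14,u→9,8→15,z→6 7:w→7,u→12,8→7,z→16 8:w→8,u→17,8→18,z→19 9:w→20,u→9,8→21,z→9 10:w→10,u→21,8→22,z→8 11:w→11,u→11,8→11,z→11 12:w→4,u→12,8→12,z→23 13:w→14,u→17,8→24,z→25 14:w→14,u→26,8→14,z→11 15:w→14,u→21,8→27,z→13 16:w→28,u→29,8→16,z→30 17:w→20,u→17,8→31,z→32 18:w→18,u→31,8→18,z→30 19:w→19,u→32,8→33,z→19 20:w→20,u→34,8→20,z→11 21:w→20,u→21,8→35,z→17 22:w→22,u→35,8→22,z→16 23:w→36,u→29,8→23,z→37 24:w→14,u→31,8→24,z→37 25:w→38,u→32,8→33,z→25 26:w→20,u→26,8→26,z→11 27:w→14,u→35,8→27,z→23 28:w→33,u→39,8→28,z→40 29:w→41,u→29,8→29,z→42 30:w→40,u→42,8→33,z→30 31:w→20,u→31,8→31,z→42 32:w→43,u→32,8→33,z→32 33:w→11,u→33,8→33,z→33 34:w→34,u→11,8→34,z→11 35:w→20,u→35,8→35,z→29 36:w→44,u→45,8→36,z→11 37:w→46,u→42,8→33,z→37 38:w→38,u→47,8→44,z→11 39:w→48,u→39,8→39,z→49 40:w→33,u→49,8→33,z→40 41:w→48,u→50,8→41,z→11 42:w→51,u→42,8→33,z→42 43:w→43,u→52,8→48,z→11 44:w→11,u→44,8→44,z→11 45:w→48,u→45,8→45,z→11 46:w→44,u→53,8→44,z→11 47:w→43,u→47,8→44,z→11 48:w→11,u→54,8→48,z→11 49:w→48,u→49,8→33,z→49 50:w→54,u→11,8→50,z→11 51:w→48,u→55,8→48,z→11 52:w→52,u→11,8→54,z→11 53:w→48,u→53,8→44,z→11 54:w→11,u→11,8→54,z→11 55:w→54,u→11,8→54,z→11 [Hopcroft].
'uwz': |S_i|=[63, 49, 25, 2] end={s44,s55} ∉↓L; 3/3 single-dels accept.
'8zz8w': run [63, 58, 46, 25, 6, 2] end={s44,s55} — reject; 5/5 del acc.
'zuwuu': |S_i|=[63, 56, 31, 13, 7, 2] end={s44,s55} — reject; 5/5 del acc.
'88zwww': |S_i|=[63, 58, 41, 27, 20, 6, 2] end={s44,s55} ∉↓L; 6/6 deletions ∈↓L.
4 minimals (antichain).

A = [uwz, 8zz8w, zuwuu, 88zwww].


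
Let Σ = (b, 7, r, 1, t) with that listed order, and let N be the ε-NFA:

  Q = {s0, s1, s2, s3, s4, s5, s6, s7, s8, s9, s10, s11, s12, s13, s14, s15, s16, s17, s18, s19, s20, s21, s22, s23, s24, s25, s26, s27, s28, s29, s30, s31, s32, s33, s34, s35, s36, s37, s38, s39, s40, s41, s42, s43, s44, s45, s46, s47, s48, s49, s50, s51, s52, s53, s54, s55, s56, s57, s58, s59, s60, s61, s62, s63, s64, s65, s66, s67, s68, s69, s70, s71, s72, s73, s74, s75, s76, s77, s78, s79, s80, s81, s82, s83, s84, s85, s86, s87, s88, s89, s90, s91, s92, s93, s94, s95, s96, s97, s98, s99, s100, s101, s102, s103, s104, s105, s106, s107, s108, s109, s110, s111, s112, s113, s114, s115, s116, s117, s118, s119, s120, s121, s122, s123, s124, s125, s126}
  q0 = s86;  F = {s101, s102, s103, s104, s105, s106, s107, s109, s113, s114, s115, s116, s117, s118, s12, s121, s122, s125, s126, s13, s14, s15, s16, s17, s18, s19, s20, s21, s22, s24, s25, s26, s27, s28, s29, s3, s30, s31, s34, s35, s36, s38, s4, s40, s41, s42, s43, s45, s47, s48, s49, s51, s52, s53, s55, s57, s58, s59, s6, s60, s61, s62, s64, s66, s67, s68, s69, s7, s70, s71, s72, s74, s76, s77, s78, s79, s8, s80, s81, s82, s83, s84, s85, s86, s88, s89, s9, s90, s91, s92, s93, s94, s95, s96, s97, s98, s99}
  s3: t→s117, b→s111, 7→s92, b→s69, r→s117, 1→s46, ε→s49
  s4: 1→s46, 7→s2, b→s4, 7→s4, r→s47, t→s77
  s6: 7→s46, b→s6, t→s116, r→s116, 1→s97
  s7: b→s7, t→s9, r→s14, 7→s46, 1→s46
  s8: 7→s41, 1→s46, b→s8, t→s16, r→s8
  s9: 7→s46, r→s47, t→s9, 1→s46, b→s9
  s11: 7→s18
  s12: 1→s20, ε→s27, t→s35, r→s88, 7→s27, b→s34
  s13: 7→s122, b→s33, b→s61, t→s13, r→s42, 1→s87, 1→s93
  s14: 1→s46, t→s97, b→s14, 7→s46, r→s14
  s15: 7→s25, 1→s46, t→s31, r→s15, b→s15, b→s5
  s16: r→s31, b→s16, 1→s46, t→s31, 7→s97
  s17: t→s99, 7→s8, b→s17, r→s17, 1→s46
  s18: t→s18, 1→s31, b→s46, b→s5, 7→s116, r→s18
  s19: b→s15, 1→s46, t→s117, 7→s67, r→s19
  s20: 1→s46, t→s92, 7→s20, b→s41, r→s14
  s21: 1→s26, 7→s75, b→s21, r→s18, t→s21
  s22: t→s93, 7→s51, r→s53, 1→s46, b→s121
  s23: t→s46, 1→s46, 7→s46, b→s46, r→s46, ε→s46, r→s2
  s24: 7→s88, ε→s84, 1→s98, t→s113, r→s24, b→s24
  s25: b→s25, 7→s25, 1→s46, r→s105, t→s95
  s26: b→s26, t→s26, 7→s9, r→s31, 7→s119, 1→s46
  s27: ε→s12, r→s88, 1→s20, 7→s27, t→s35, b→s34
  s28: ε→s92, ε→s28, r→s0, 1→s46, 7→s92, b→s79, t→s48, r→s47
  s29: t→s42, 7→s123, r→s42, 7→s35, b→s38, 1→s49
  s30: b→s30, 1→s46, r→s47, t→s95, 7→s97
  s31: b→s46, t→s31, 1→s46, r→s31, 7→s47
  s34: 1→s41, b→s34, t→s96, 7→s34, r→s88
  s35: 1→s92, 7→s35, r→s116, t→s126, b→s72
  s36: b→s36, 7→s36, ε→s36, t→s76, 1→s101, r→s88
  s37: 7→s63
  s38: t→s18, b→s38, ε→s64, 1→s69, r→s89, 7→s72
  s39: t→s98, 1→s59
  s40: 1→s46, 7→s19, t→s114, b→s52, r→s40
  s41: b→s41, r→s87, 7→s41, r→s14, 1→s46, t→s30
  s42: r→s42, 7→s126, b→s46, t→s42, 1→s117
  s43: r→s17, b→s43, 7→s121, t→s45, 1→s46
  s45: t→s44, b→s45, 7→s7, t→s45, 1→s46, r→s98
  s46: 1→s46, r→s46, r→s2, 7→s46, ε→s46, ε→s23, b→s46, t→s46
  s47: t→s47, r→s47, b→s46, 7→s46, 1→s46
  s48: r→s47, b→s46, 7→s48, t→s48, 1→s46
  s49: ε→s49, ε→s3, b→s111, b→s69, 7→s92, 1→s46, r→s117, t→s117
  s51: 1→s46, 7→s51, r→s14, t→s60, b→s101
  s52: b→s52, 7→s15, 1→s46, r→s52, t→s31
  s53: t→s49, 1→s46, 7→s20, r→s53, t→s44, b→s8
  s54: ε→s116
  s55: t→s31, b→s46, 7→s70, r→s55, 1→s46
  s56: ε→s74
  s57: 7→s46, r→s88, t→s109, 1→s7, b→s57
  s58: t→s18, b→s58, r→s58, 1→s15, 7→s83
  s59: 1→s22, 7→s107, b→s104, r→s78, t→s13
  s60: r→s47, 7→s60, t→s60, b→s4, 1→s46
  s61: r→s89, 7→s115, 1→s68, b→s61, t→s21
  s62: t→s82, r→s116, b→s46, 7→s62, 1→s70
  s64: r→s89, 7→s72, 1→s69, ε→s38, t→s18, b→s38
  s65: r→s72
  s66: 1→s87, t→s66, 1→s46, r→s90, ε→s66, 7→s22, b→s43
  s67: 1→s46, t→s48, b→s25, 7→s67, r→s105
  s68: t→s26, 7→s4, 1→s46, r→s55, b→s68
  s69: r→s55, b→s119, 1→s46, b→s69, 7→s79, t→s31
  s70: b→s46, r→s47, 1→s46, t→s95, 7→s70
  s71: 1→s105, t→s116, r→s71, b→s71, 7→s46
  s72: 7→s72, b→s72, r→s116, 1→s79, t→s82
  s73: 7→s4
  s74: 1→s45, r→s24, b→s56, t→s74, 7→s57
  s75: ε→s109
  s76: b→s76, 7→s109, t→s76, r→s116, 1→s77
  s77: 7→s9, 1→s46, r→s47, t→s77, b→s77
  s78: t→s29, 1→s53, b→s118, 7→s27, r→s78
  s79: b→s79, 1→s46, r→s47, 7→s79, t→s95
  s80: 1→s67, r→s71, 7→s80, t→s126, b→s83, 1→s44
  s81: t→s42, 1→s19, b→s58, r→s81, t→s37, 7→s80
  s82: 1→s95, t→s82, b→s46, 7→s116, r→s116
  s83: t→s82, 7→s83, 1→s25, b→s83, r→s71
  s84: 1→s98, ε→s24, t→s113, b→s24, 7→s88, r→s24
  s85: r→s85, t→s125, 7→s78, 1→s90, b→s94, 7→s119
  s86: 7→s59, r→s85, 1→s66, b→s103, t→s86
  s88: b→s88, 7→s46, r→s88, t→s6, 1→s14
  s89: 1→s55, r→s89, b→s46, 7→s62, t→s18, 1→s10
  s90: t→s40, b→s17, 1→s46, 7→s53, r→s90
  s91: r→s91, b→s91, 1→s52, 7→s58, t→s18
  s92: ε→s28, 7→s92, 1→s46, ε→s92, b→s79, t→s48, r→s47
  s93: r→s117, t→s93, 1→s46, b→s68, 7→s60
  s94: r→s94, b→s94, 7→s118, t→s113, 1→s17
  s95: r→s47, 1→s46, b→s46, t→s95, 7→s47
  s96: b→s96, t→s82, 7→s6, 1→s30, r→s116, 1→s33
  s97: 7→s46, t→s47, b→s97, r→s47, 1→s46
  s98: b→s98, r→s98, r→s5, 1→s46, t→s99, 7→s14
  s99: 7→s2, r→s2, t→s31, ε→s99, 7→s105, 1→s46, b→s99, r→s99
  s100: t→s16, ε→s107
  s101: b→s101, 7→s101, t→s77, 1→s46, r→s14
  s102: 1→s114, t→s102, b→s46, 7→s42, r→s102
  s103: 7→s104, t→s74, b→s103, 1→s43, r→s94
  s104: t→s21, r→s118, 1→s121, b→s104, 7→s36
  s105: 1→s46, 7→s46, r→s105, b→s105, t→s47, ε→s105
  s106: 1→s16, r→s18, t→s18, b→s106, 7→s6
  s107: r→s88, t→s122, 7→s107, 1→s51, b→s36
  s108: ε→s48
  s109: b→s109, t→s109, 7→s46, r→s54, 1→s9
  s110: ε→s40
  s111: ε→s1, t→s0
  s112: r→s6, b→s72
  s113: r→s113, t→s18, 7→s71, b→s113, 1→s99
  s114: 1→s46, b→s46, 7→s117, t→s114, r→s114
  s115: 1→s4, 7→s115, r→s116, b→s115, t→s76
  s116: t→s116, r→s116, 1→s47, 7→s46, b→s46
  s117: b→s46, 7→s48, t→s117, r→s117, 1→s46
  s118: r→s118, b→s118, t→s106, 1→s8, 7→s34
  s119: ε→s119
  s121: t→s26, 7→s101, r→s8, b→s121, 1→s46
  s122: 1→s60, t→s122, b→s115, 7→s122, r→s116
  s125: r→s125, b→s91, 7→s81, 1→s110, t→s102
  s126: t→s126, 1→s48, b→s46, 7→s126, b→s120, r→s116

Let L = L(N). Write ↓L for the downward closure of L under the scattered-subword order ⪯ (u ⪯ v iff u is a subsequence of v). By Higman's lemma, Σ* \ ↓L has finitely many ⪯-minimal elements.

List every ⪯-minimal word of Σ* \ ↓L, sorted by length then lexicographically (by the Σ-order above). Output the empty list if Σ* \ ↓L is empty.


min(Σ*\↓L) = [11, bt77, 77r7, 7trb, rttb].

|Q|=127, |F|=97, |δ|=559 (28 ε).
min D↑ (93 st, q0=0, F={15}): 0:b→1,7→2,r→3,1→4,t→0 1:b→1,7→5,r→6,1→7,t→8 2:b→5,7→9,r→10,1→11,t→12 3:b→6,7→10,r→3,1→13,t→14 4:b→7,7→11,r→13,1→15,t→4 5:b→5,7→16,r→17,1→18,t→19 6:b→6,7→17,r→6,1→20,t→21 7:b→7,7→18,r→20,1→15,t→22 8:b→8,7→23,r→24,1→22,t→8 9:b→16,7→9,r→25,1→26,t→27 10:b→17,7→28,r→10,1→29,t→30 11:b→18,7→26,r→29,1→15,t→31 12:b→32,7→27,r→33,1→31,t→12 13:b→20,7→29,r→13,1→15,t→34 14:b→35,7→36,r→14,1→34,t→37 15:b→15,7→15,r→15,1→15,t→15 16:b→16,7→16,r→25,1→38,t→39 17:b→17,7→40,r→17,1→41,t→42 18:b→18,7→38,r→41,1→15,t→43 19:b→19,7→44,r→45,1→43,t→19 20:b→20,7→41,r→20,1→15,t→46 21:b→21,7→47,r→21,1→46,t→45 22:b→22,7→48,r→49,1→15,t→22 23:b→23,7→15,r→25,1→48,t→44 24:b→24,7→25,r→24,1→49,t→21 25:b→25,7→15,r→25,1→50,t→51 26:b→38,7→26,r→50,1→15,t→52 27:b→53,7→27,r→54,1→52,t→27 28:b→40,7→28,r→25,1→55,t→56 29:b→41,7→55,r→29,1→15,t→57 30:b→58,7→56,r→33,1→57,t→33 31:b→59,7→52,r→60,1→15,t→31 32:b→32,7→53,r→61,1→59,t→19 33:b→15,7→62,r→33,1→60,t→33 34:b→63,7→64,r→34,1→15,t→65 35:b→35,7→66,r→35,1→63,t→45 36:b→66,7→67,r→36,1→64,t→33 37:b→15,7→33,r→37,1→65,t→37 38:b→38,7→38,r→50,1→15,t→68 39:b→39,7→44,r→54,1→68,t→39 40:b→40,7→40,r→25,1→69,t→70 41:b→41,7→69,r→41,1→15,t→71 42:b→42,7→51,r→45,1→71,t→45 43:b→43,7→72,r→73,1→15,t→43 44:b→44,7→15,r→54,1→72,t→44 45:b→15,7→54,r→45,1→73,t→45 46:b→46,7→74,r→46,1→15,t→73 47:b→47,7→15,r→47,1→74,t→54 48:b→48,7→15,r→50,1→15,t→72 49:b→49,7→50,r→49,1→15,t→46 50:b→50,7→15,r→50,1→15,t→75 51:b→51,7→15,r→54,1→75,t→54 52:b→76,7→52,r→77,1→15,t→52 53:b→53,7→53,r→54,1→76,t→39 54:b→15,7→15,r→54,1→77,t→54 55:b→69,7→55,r→50,1→15,t→78 56:b→79,7→56,r→54,1→78,t→62 57:b→80,7→78,r→60,1→15,t→60 58:b→58,7→79,r→61,1→80,t→45 59:b→59,7→76,r→81,1→15,t→43 60:b→15,7→82,r→60,1→15,t→60 61:b→15,7→83,r→61,1→81,t→45 62:b→15,7→62,r→54,1→82,t→62 63:b→63,7→84,r→63,1→15,t→73 64:b→84,7→85,r→64,1→15,t→60 65:b→15,7→60,r→65,1→15,t→65 66:b→66,7→86,r→66,1→84,t→45 67:b→86,7→67,r→47,1→85,t→62 68:b→68,7→72,r→77,1→15,t→68 69:b→69,7→69,r→50,1→15,t→87 70:b→70,7→51,r→54,1→87,t→88 71:b→71,7→75,r→73,1→15,t→73 72:b→72,7→15,r→77,1→15,t→72 73:b→15,7→77,r→73,1→15,t→73 74:b→74,7→15,r→74,1→15,t→77 75:b→75,7→15,r→77,1→15,t→77 76:b→76,7→76,r→77,1→15,t→68 77:b→15,7→15,r→77,1→15,t→77 78:b→89,7→78,r→77,1→15,t→82 79:b→79,7→79,r→54,1→89,t→88 80:b→80,7→89,r→81,1→15,t→73 81:b→15,7→90,r→81,1→15,t→73 82:b→15,7→82,r→77,1→15,t→82 83:b→15,7→83,r→54,1→90,t→88 84:b→84,7→91,r→84,1→15,t→73 85:b→91,7→85,r→74,1→15,t→82 86:b→86,7→86,r→47,1→91,t→88 87:b→87,7→75,r→77,1→15,t→92 88:b→15,7→54,r→54,1→92,t→88 89:b→89,7→89,r→77,1→15,t→92 90:b→15,7→90,r→77,1→15,t→92 91:b→91,7→91,r→74,1→15,t→92 92:b→15,7→77,r→77,1→15,t→92 (ε-aug+det+¬).
'11': N↓-sim [117, 61, 4] end={s2,s23,s46,s87} ∉↓L; 2/2 del acc.
'bt77': N↓-sim [117, 78, 42, 18, 3] end={s2,s23,s46} ∉↓L; 4/4 deletions ∈↓L.
'77r7': N↓-sim [117, 94, 55, 14, 3] end={s2,s23,s46} ∉↓L; 4/4 deletions ∈↓L.
'7trb': |S_i|=[117, 94, 63, 22, 5] end={s120,s2,s23,s46,s5} ∉↓L; 4/4 single-dels accept.
'rttb': run [117, 85, 65, 20, 5] end={s120,s2,s23,s46,s5} — reject; 4/4 single-dels accept.
5 minimals (antichain).


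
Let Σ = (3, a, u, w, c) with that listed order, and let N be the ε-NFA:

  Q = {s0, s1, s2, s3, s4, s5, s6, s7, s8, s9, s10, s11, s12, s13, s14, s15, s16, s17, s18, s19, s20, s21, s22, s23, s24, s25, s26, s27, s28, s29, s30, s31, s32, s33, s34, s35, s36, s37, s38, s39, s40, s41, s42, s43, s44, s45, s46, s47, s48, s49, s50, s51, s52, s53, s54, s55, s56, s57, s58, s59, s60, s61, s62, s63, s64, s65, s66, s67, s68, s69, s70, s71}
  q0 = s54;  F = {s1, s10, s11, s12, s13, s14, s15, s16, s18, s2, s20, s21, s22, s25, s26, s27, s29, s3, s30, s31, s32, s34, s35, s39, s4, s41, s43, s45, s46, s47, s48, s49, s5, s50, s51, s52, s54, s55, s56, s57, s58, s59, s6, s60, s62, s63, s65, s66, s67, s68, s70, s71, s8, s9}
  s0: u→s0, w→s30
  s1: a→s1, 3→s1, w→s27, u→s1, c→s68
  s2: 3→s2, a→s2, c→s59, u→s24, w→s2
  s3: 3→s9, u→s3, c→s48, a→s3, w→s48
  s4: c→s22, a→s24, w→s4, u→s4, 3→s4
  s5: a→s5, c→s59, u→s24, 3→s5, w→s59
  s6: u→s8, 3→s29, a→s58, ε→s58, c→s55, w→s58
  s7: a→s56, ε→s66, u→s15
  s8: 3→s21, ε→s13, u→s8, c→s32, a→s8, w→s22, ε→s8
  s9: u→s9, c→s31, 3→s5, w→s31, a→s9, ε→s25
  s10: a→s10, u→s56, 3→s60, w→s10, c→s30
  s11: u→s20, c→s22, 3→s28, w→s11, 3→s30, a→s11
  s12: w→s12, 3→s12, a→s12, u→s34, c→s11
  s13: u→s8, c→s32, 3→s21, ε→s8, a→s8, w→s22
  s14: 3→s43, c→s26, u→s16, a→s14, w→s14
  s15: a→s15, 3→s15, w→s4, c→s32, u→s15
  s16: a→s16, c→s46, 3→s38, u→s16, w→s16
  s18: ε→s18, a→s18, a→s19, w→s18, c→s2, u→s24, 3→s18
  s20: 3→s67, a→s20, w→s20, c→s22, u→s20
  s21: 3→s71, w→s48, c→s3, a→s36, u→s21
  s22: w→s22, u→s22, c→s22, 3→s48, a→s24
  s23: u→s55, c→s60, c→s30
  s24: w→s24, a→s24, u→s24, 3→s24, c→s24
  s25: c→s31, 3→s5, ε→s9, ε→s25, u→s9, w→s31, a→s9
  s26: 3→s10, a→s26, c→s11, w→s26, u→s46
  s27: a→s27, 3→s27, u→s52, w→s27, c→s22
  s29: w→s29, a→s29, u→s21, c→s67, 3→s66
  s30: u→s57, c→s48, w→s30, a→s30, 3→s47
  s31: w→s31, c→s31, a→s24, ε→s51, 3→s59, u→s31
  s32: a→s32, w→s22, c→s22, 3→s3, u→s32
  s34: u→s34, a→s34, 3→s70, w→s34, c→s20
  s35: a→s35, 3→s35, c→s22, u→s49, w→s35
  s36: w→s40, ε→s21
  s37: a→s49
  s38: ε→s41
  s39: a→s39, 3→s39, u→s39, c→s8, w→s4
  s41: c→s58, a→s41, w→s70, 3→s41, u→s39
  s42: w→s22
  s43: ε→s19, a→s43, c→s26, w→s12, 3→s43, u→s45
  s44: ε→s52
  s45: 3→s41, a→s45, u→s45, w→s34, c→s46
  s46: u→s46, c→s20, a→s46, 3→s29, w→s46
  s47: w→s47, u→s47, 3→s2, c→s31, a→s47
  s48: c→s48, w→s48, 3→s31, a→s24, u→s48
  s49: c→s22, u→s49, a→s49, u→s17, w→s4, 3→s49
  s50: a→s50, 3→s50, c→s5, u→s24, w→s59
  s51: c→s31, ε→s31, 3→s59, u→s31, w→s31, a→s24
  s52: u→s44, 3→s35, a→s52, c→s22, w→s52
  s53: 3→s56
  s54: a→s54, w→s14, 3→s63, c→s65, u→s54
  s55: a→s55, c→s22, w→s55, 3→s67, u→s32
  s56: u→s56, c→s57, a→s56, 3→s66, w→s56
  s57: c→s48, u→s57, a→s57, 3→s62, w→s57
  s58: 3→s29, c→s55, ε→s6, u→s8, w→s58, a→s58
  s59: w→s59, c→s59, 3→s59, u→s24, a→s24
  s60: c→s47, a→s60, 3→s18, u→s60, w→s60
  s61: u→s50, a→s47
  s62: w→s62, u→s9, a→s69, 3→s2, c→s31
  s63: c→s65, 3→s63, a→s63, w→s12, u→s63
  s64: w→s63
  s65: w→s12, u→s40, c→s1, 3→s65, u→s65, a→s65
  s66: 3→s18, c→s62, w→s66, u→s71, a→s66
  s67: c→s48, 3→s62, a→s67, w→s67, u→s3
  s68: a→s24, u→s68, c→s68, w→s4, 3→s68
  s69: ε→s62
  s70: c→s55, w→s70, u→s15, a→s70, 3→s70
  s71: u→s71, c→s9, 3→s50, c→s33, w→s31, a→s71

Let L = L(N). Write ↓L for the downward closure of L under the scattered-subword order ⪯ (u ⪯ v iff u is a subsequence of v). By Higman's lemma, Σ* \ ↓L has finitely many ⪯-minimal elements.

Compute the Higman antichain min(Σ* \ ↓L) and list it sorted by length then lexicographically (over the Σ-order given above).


Antichain: [ccca, 3wcca, wu3uwa, wc333u].

|Q|=72, |F|=54, |δ|=311 (17 ε).
min D↑ (51 st, q0=0, F={27}): 0:3→1,a→0,u→0,w→2,c→3 1:3→1,a→1,u→1,w→4,c→3 2:3→5,a→2,u→6,w→2,c→7 3:3→3,a→3,u→3,w→4,c→8 4:3→4,a→4,u→9,w→4,c→10 5:3→5,a→5,u→11,w→4,c→7 6:3→12,a→6,u→6,w→6,c→13 7:3→14,a→7,u→13,w→7,c→10 8:3→8,a→8,u→8,w→15,c→16 9:3→17,a→9,u→9,w→9,c→18 10:3→19,a→10,u→18,w→10,c→20 11:3→12,a→11,u→11,w→9,c→13 12:3→12,a→12,u→21,w→17,c→22 13:3→23,a→13,u→13,w→13,c→18 14:3→24,a→14,u→25,w→14,c→19 15:3→15,a→15,u→26,w→15,c→20 16:3→16,a→27,u→16,w→28,c→16 17:3→17,a→17,u→29,w→17,c→30 18:3→31,a→18,u→18,w→18,c→20 19:3→32,a→19,u→33,w→19,c→34 20:3→34,a→27,u→20,w→20,c→20 21:3→21,a→21,u→21,w→28,c→35 22:3→23,a→22,u→35,w→22,c→30 23:3→36,a→23,u→37,w→23,c→31 24:3→38,a→24,u→24,w→24,c→32 25:3→36,a→25,u→25,w→25,c→33 26:3→39,a→26,u→26,w→26,c→20 27:3→27,a→27,u→27,w→27,c→27 28:3→28,a→27,u→28,w→28,c→20 29:3→29,a→29,u→29,w→28,c→40 30:3→31,a→30,u→40,w→30,c→20 31:3→41,a→31,u→42,w→31,c→34 32:3→43,a→32,u→32,w→32,c→44 33:3→41,a→33,u→33,w→33,c→34 34:3→44,a→27,u→34,w→34,c→34 35:3→37,a→35,u→35,w→20,c→40 36:3→38,a→36,u→45,w→36,c→41 37:3→45,a→37,u→37,w→34,c→42 38:3→38,a→38,u→27,w→38,c→43 39:3→39,a→39,u→46,w→39,c→20 40:3→42,a→40,u→40,w→20,c→20 41:3→43,a→41,u→47,w→41,c→44 42:3→47,a→42,u→42,w→34,c→34 43:3→43,a→43,u→27,w→43,c→48 44:3→48,a→27,u→44,w→44,c→44 45:3→49,a→45,u→45,w→44,c→47 46:3→46,a→46,u→46,w→28,c→20 47:3→50,a→47,u→47,w→44,c→44 48:3→48,a→27,u→27,w→48,c→48 49:3→49,a→49,u→27,w→48,c→50 50:3→50,a→50,u→27,w→48,c→48 (ε-aug+det+¬).
'ccca': run [64, 55, 32, 8, 1] end={s24} rej; 4/4 single-dels accept.
'3wcca': run [64, 61, 52, 23, 6, 1] end={s24} ∉↓L; 5/5 del acc.
'wu3uwa': run [64, 59, 50, 39, 24, 8, 1] end={s24} rej; 6/6 deletions ∈↓L.
'wc333u': N↓-sim [64, 59, 41, 30, 18, 7, 1] end={s24} — reject; 6/6 deletions ∈↓L.
4 minimals (antichain).


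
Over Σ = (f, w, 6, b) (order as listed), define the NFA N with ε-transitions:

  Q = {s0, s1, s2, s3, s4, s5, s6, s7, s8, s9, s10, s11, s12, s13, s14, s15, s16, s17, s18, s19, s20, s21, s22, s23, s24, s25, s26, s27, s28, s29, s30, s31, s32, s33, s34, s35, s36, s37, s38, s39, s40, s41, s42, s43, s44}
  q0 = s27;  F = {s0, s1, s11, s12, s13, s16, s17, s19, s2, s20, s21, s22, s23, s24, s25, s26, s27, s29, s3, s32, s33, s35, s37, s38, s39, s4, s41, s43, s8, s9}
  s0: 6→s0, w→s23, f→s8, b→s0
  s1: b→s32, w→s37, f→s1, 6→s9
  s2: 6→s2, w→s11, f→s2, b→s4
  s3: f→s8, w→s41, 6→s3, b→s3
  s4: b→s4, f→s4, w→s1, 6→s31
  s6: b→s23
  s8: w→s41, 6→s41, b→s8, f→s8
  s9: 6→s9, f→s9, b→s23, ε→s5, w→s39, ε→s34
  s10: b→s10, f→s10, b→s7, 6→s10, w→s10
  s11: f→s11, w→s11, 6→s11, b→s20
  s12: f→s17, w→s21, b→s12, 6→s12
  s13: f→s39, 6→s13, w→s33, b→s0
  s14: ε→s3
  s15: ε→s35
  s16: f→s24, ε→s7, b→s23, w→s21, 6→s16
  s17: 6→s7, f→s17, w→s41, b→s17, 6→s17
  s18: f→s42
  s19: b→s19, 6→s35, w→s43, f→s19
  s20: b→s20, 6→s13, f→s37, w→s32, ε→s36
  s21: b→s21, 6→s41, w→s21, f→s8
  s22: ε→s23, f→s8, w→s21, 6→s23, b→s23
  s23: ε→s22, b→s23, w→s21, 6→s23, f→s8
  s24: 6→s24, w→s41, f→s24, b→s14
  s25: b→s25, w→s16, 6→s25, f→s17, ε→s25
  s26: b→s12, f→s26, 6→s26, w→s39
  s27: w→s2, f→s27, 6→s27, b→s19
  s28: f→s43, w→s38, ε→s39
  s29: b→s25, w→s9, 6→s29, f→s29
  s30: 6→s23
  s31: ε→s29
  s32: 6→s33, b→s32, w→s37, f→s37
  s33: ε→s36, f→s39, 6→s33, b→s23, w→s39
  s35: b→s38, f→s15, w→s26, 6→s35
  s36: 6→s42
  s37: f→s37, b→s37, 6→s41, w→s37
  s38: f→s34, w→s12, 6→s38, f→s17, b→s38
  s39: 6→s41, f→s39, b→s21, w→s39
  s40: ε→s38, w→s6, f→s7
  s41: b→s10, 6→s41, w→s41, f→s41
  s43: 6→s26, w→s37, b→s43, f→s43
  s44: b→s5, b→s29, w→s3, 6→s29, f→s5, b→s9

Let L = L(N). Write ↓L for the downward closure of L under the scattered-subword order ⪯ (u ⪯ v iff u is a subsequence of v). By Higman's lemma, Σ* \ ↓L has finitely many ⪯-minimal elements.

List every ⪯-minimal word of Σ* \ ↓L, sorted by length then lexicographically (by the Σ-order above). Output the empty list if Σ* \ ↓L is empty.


Antichain: [bww6b, wwbf6b, b6bfwb].

|Q|=45, |F|=30, |δ|=154 (13 ε).
min D↑ (30 st, q0=0, F={25}): 0:f→0,w→1,6→0,b→2 1:f→1,w→3,6→1,b→4 2:f→2,w→5,6→6,b→2 3:f→3,w→3,6→3,b→7 4:f→4,w→8,6→9,b→4 5:f→5,w→10,6→11,b→5 6:f→6,w→11,6→6,b→12 7:f→10,w→13,6→14,b→7 8:f→8,w→10,6→15,b→13 9:f→9,w→15,6→9,b→16 10:f→10,w→10,6→17,b→10 11:f→11,w→18,6→11,b→19 12:f→20,w→19,6→12,b→12 13:f→10,w→10,6→21,b→13 14:f→18,w→21,6→14,b→22 15:f→15,w→18,6→15,b→23 16:f→20,w→24,6→16,b→16 17:f→17,w→17,6→17,b→25 18:f→18,w→18,6→17,b→26 19:f→20,w→26,6→19,b→19 20:f→20,w→17,6→20,b→20 21:f→18,w→18,6→21,b→23 22:f→27,w→23,6→22,b→22 23:f→27,w→26,6→23,b→23 24:f→28,w→26,6→24,b→23 25:f→25,w→25,6→25,b→25 26:f→27,w→26,6→17,b→26 27:f→27,w→17,6→17,b→27 28:f→28,w→17,6→28,b→29 29:f→27,w→17,6→29,b→29.
'bww6b': run [39, 36, 25, 7, 3, 2] end={s10,s7} rej; 5/5 deletions ∈↓L.
'wwbf6b': N↓-sim [39, 34, 25, 18, 7, 3, 2] end={s10,s7} ∉↓L; 6/6 deletions ∈↓L.
'b6bfwb': |S_i|=[39, 36, 29, 17, 9, 3, 2] end={s10,s7} — reject; 6/6 single-dels accept.
3 words, ⪯-incomp.


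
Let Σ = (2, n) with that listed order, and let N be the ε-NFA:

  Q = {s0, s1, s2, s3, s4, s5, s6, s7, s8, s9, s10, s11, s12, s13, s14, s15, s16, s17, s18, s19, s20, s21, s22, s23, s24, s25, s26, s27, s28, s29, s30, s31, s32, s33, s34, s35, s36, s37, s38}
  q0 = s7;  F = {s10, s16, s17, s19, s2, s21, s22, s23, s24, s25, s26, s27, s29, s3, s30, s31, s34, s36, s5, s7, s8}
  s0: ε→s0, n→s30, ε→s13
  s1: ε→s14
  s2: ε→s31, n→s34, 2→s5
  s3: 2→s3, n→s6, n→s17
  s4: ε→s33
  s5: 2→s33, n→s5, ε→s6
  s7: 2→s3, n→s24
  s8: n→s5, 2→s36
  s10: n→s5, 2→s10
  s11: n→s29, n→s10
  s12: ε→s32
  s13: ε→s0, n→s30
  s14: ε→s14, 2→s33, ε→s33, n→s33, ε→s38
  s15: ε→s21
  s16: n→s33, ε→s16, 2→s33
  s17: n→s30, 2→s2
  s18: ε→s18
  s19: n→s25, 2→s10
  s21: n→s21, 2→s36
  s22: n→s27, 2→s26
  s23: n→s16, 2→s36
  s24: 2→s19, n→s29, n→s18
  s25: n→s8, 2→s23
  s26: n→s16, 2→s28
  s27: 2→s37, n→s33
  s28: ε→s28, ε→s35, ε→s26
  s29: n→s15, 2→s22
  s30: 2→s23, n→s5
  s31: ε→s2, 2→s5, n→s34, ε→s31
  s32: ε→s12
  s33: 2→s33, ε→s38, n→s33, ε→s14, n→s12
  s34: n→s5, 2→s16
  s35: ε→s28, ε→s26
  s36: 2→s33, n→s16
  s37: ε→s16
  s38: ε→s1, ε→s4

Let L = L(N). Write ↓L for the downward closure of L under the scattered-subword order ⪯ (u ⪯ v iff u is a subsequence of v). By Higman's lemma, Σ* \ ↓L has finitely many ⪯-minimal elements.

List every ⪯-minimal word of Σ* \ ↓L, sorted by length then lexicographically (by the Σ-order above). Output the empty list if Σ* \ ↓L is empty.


A = [2n222, 2nnn2, n22n2, nn2nn, nnn22, 2n2n2n].

|Q|=39, |F|=21, |δ|=80 (27 ε).
min D↑ (21 st, q0=0, F={19}): 0:2→1,n→2 1:2→1,n→3 2:2→4,n→5 3:2→6,n→7 4:2→8,n→9 5:2→10,n→11 6:2→12,n→13 7:2→14,n→12 8:2→8,n→12 9:2→14,n→15 10:2→16,n→17 11:2→18,n→11 12:2→19,n→12 13:2→20,n→12 14:2→18,n→20 15:2→18,n→12 16:2→16,n→20 17:2→20,n→19 18:2→19,n→20 19:2→19,n→19 20:2→19,n→19 [Hopcroft].
'2n222': run [34, 28, 21, 16, 11, 7] end={s1,s12,s14,s32,s33,s38,s4} ∉↓L; 5/5 deletions ∈↓L.
'2nnn2': N↓-sim [34, 28, 21, 15, 10, 7] end={s1,s12,s14,s32,s33,s38,s4} ∉↓L; 5/5 deletions ∈↓L.
'n22n2': N↓-sim [34, 32, 25, 17, 10, 7] end={s1,s12,s14,s32,s33,s38,s4} rej; 5/5 deletions ∈↓L.
'nn2nn': N↓-sim [34, 32, 26, 16, 10, 7] end={s1,s12,s14,s32,s33,s38,s4} rej; 5/5 del acc.
'nnn22': N↓-sim [34, 32, 26, 16, 10, 7] end={s1,s12,s14,s32,s33,s38,s4} rej; 5/5 deletions ∈↓L.
'2n2n2n': |S_i|=[34, 28, 21, 16, 11, 8, 7] end={s1,s12,s14,s32,s33,s38,s4} rej; 6/6 deletions ∈↓L.
6 minimals (antichain).


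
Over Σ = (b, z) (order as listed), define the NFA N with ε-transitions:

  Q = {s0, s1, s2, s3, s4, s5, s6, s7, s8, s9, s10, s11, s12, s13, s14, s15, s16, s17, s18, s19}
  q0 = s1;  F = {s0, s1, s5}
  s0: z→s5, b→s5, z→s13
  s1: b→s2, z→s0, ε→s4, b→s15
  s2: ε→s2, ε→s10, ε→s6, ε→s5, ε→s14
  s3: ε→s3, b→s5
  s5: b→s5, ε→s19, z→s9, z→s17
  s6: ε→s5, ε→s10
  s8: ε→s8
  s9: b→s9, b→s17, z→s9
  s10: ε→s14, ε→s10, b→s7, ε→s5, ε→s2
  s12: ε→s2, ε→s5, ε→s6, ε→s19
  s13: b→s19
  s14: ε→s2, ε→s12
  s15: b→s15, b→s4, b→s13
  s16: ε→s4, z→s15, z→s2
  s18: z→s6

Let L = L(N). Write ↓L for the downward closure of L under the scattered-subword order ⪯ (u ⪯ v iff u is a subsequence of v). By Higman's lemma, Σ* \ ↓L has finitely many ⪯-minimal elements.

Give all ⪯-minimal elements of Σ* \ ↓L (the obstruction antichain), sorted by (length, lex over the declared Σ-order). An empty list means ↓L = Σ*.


Antichain: [bz, zzz].

|Q|=20, |F|=3, |δ|=43 (22 ε).
min D↑ (4 st, q0=0, F={3}): 0:b→1,z→2 1:b→1,z→3 2:b→1,z→1 3:b→3,z→3 (ε-aug+det+¬).
'bz': |S_i|=[15, 13, 2] end={s17,s9} ∉↓L; 2/2 deletions ∈↓L.
'zzz': N↓-sim [15, 6, 5, 2] end={s17,s9} ∉↓L; 3/3 deletions ∈↓L.
2 words, ⪯-incomp.


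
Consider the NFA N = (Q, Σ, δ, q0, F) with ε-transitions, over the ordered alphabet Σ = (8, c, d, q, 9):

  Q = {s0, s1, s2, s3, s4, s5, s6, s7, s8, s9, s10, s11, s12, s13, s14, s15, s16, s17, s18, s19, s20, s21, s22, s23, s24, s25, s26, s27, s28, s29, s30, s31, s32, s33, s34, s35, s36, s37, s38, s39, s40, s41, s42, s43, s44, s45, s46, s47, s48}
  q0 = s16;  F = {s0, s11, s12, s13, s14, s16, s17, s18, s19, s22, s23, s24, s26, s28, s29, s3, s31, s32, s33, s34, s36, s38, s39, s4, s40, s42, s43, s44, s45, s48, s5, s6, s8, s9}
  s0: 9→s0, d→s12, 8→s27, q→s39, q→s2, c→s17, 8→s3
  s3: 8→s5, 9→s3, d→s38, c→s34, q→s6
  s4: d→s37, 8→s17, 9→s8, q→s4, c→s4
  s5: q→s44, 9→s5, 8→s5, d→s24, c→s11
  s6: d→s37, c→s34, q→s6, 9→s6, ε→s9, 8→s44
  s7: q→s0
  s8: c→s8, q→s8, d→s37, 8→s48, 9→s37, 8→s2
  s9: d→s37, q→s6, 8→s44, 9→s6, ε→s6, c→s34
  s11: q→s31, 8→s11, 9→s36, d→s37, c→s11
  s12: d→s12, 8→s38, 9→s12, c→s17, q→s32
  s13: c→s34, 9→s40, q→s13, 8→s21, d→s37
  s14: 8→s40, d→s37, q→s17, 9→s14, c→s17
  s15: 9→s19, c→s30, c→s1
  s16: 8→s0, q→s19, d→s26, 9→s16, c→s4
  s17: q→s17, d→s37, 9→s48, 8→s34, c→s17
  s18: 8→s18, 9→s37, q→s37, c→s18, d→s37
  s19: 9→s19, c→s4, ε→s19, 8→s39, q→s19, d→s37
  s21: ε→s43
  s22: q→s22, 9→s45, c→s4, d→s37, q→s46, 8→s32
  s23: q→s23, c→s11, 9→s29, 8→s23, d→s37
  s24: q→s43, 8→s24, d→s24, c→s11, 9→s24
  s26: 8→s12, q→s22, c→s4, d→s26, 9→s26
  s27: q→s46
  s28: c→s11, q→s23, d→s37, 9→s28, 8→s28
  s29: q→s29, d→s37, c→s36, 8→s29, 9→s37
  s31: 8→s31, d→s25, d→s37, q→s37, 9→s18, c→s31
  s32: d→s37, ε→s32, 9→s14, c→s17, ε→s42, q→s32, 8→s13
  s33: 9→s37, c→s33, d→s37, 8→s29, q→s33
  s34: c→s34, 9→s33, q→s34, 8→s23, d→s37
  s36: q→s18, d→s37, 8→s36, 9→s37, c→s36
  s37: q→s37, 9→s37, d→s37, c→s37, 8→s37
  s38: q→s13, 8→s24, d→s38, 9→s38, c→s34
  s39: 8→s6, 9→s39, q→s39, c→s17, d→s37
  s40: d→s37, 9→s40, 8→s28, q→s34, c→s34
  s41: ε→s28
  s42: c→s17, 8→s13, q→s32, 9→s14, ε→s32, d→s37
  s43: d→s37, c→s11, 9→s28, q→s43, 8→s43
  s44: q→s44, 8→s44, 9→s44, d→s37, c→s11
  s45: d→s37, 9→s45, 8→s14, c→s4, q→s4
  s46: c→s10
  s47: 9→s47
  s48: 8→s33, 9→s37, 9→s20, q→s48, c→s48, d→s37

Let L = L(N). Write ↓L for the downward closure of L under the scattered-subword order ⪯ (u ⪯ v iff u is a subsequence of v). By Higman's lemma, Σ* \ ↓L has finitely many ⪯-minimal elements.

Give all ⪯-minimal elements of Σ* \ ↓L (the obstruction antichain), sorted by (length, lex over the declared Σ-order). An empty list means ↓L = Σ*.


|Q|=49, |F|=34, |δ|=196 (8 ε).
min D↑ (33 st, q0=0, F={9}): 0:8→1,c→2,d→3,q→4,9→0 1:8→5,c→6,d→7,q→8,9→1 2:8→6,c→2,d→9,q→2,9→10 3:8→7,c→2,d→3,q→11,9→3 4:8→8,c→2,d→9,q→4,9→4 5:8→12,c→13,d→14,q→15,9→5 6:8→13,c→6,d→9,q→6,9→16 7:8→14,c→6,d→7,q→17,9→7 8:8→15,c→6,d→9,q→8,9→8 9:8→9,c→9,d→9,q→9,9→9 10:8→16,c→10,d→9,q→10,9→9 11:8→17,c→2,d→9,q→11,9→18 12:8→12,c→19,d→20,q→21,9→12 13:8→22,c→13,d→9,q→13,9→23 14:8→20,c→13,d→14,q→24,9→14 15:8→21,c→13,d→9,q→15,9→15 16:8→23,c→16,d→9,q→16,9→9 17:8→24,c→6,d→9,q→17,9→25 18:8→25,c→2,d→9,q→2,9→18 19:8→19,c→19,d→9,q→26,9→27 20:8→20,c→19,d→20,q→28,9→20 21:8→21,c→19,d→9,q→21,9→21 22:8→22,c→19,d→9,q→22,9→29 23:8→29,c→23,d→9,q→23,9→9 24:8→28,c→13,d→9,q→24,9→30 25:8→30,c→6,d→9,q→6,9→25 26:8→26,c→26,d→9,q→9,9→31 27:8→27,c→27,d→9,q→31,9→9 28:8→28,c→19,d→9,q→28,9→32 29:8→29,c→27,d→9,q→29,9→9 30:8→32,c→13,d→9,q→13,9→30 31:8→31,c→31,d→9,q→9,9→9 32:8→32,c→19,d→9,q→22,9→32.
'cd': |S_i|=[42, 17, 2] end={s25,s37} rej; 2/2 del acc.
'qd': N↓-sim [42, 33, 2] end={s25,s37} rej; 2/2 deletions ∈↓L.
'c99': run [42, 17, 9, 2] end={s20,s37} — reject; 3/3 single-dels accept.
'888cqq': |S_i|=[42, 35, 25, 14, 6, 4, 1] end={s37} — reject; 6/6 deletions ∈↓L.
'dq9q99': run [42, 32, 28, 20, 16, 9, 2] end={s20,s37} rej; 6/6 del acc.
5 minimals (antichain).

min(Σ*\↓L) = [cd, qd, c99, 888cqq, dq9q99].
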